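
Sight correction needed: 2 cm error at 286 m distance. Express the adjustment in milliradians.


1 mrad subtends 1 cm per 10 m of range, so adj = error_cm / (dist_m / 10) = 2 / (286/10) = 0.06993 mrad

0.06993 mrad


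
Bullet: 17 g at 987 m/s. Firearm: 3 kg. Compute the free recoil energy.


v_r = m_p*v_p/m_gun = 0.017*987/3 = 5.593 m/s, E_r = 0.5*m_gun*v_r^2 = 0.5*3*5.593^2 = 46.92 J

46.92 J


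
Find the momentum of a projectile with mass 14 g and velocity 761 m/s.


p = m*v = 0.014*761 = 10.65 kg·m/s

10.65 kg·m/s


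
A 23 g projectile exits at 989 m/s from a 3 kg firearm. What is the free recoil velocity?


v_recoil = m_p * v_p / m_gun = 0.023 * 989 / 3 = 7.582 m/s

7.582 m/s


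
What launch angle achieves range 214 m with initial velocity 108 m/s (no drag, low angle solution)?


sin(2*theta) = R*g/v0^2 = 214*9.81/108^2 = 0.179985, theta = arcsin(0.179985)/2 = 5.184°

5.184 degrees


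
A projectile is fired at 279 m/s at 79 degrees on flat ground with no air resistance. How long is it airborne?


T = 2*v0*sin(theta)/g = 2*279*sin(79°)/9.81 = 55.84 s

55.84 s


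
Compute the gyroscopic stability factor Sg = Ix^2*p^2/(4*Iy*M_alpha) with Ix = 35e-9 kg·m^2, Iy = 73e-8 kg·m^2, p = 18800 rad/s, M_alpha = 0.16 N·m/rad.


Sg = Ix^2 * p^2 / (4 * Iy * M_alpha) = (35e-9)^2 * 18800^2 / (4 * 73e-8 * 0.16) = 0.9267

0.9267


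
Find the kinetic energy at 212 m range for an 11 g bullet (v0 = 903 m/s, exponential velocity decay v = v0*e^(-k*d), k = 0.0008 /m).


v = v0*exp(-k*d) = 903*exp(-0.0008*212) = 762.134 m/s
E = 0.5*m*v^2 = 0.5*0.011*762.134^2 = 3195 J

3195 J


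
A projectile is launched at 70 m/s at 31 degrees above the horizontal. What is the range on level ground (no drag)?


R = v0^2 * sin(2*theta) / g = 70^2 * sin(2*31°) / 9.81 = 441 m

441 m


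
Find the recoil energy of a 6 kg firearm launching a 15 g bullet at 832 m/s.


v_r = m_p*v_p/m_gun = 0.015*832/6 = 2.08 m/s, E_r = 0.5*m_gun*v_r^2 = 0.5*6*2.08^2 = 12.98 J

12.98 J


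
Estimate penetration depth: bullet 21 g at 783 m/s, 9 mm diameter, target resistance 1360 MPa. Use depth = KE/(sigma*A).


A = pi*(d/2)^2 = pi*(9/2)^2 = 63.6173 mm^2
E = 0.5*m*v^2 = 0.5*0.021*783^2 = 6437.43 J
depth = E/(sigma*A) = 6437.43 J / (1360 MPa * 63.6173 mm^2) = 6437.43/(1360 * 63.6173) m = 0.0744045 m ≈ 74.4 mm

74.4 mm


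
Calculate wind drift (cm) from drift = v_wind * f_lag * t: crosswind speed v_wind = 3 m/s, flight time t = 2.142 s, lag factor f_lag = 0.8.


drift = v_wind * lag * t = 3 * 0.8 * 2.142 = 5.1408 m ≈ 514.1 cm

514.1 cm


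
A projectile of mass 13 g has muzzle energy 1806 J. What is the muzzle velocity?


v = sqrt(2*E/m) = sqrt(2*1806/0.013) = 527.1 m/s

527.1 m/s


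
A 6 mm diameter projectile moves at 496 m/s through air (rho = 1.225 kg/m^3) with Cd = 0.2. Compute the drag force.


A = pi*(d/2)^2 = pi*(6/2000)^2 = 2.82743e-05 m^2
Fd = 0.5*Cd*rho*A*v^2 = 0.5*0.2*1.225*2.82743e-05*496^2 = 0.8521 N

0.8521 N


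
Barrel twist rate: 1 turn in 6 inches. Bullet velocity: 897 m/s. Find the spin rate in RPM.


twist_m = 6*0.0254 = 0.1524 m
spin = v/twist = 897/0.1524 = 5885.827 rev/s
RPM = spin*60 = 5885.827*60 ≈ 353150 RPM

353150 RPM


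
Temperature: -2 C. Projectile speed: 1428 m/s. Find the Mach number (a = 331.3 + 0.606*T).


a = 331.3 + 0.606*(-2) = 330.088 m/s
M = v/a = 1428/330.088 = 4.326

4.326


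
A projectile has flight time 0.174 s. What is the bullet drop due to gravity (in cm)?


drop = 0.5*g*t^2 = 0.5*9.81*0.174^2 = 0.148504 m ≈ 14.85 cm

14.85 cm


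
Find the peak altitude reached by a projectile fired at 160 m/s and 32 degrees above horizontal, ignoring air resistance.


H = (v0*sin(theta))^2 / (2g) = (160*sin(32°))^2 / (2*9.81) = 366.4 m

366.4 m


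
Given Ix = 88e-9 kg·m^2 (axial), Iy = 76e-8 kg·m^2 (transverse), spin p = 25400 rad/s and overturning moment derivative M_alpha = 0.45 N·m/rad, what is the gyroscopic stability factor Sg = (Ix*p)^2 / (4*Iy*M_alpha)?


Sg = Ix^2 * p^2 / (4 * Iy * M_alpha) = (88e-9)^2 * 25400^2 / (4 * 76e-8 * 0.45) = 3.652

3.652


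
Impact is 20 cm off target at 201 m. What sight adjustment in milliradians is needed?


1 mrad subtends 1 cm per 10 m of range, so adj = error_cm / (dist_m / 10) = 20 / (201/10) = 0.995 mrad

0.995 mrad


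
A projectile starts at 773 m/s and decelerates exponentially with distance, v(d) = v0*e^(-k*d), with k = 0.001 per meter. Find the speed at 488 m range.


v = v0*exp(-k*d) = 773*exp(-0.001*488) = 474.5 m/s

474.5 m/s


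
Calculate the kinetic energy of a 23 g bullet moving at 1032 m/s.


E = 0.5*m*v^2 = 0.5*0.023*1032^2 = 12248 J

12248 J


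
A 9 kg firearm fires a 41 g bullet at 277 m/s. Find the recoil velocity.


v_recoil = m_p * v_p / m_gun = 0.041 * 277 / 9 = 1.262 m/s

1.262 m/s


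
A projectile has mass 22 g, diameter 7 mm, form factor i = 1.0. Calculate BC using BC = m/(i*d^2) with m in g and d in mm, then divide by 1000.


BC = m/(i*d^2*1000) = 22/(1.0 * 7^2 * 1000) = 0.000449

0.000449


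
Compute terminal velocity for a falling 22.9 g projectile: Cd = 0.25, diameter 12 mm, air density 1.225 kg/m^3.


A = pi*(d/2)^2 = pi*(12/2000)^2 = 1.13097e-04 m^2
vt = sqrt(2mg/(Cd*rho*A)) = sqrt(2*0.0229*9.81/(0.25 * 1.225 * 1.13097e-04)) = 113.9 m/s

113.9 m/s


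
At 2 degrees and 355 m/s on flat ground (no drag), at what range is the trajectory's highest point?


R = v0^2*sin(2*theta)/g = 355^2*sin(2*2°)/9.81 = 896.132 m
apex_dist = R/2 = 896.132/2 = 448.1 m

448.1 m


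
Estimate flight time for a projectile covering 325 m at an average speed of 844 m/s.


t = d/v = 325/844 = 0.3851 s

0.3851 s


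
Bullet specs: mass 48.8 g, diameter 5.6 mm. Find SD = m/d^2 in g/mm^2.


SD = m/d^2 = 48.8/5.6^2 = 1.556 g/mm^2

1.556 g/mm^2


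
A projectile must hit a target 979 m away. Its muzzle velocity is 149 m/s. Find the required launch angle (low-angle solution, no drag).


sin(2*theta) = R*g/v0^2 = 979*9.81/149^2 = 0.432593, theta = arcsin(0.432593)/2 = 12.82°

12.82 degrees


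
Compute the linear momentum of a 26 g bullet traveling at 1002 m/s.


p = m*v = 0.026*1002 = 26.05 kg·m/s

26.05 kg·m/s


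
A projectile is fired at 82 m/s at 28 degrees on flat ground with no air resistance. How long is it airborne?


T = 2*v0*sin(theta)/g = 2*82*sin(28°)/9.81 = 7.848 s

7.848 s


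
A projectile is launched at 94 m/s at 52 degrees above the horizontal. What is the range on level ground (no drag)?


R = v0^2 * sin(2*theta) / g = 94^2 * sin(2*52°) / 9.81 = 874 m

874 m


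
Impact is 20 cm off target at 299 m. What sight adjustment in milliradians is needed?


1 mrad subtends 1 cm per 10 m of range, so adj = error_cm / (dist_m / 10) = 20 / (299/10) = 0.6689 mrad

0.6689 mrad


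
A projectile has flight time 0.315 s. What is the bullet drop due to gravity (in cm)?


drop = 0.5*g*t^2 = 0.5*9.81*0.315^2 = 0.486699 m ≈ 48.67 cm

48.67 cm


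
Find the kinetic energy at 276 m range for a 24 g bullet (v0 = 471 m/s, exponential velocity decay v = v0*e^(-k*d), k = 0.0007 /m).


v = v0*exp(-k*d) = 471*exp(-0.0007*276) = 388.253 m/s
E = 0.5*m*v^2 = 0.5*0.024*388.253^2 = 1809 J

1809 J


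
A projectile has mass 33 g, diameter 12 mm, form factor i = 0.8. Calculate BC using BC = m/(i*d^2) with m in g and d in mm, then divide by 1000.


BC = m/(i*d^2*1000) = 33/(0.8 * 12^2 * 1000) = 0.0002865

0.0002865


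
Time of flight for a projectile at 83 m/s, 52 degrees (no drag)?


T = 2*v0*sin(theta)/g = 2*83*sin(52°)/9.81 = 13.33 s

13.33 s


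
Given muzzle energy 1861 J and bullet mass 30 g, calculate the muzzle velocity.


v = sqrt(2*E/m) = sqrt(2*1861/0.03) = 352.2 m/s

352.2 m/s


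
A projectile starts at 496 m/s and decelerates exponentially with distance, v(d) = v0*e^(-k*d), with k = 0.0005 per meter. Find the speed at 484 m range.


v = v0*exp(-k*d) = 496*exp(-0.0005*484) = 389.4 m/s

389.4 m/s


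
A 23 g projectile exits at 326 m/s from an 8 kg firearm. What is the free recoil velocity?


v_recoil = m_p * v_p / m_gun = 0.023 * 326 / 8 = 0.9373 m/s

0.9373 m/s


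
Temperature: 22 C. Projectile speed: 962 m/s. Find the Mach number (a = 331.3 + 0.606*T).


a = 331.3 + 0.606*(22) = 344.632 m/s
M = v/a = 962/344.632 = 2.791

2.791


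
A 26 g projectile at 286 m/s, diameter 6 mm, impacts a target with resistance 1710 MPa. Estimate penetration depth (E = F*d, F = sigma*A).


A = pi*(d/2)^2 = pi*(6/2)^2 = 28.2743 mm^2
E = 0.5*m*v^2 = 0.5*0.026*286^2 = 1063.35 J
depth = E/(sigma*A) = 1063.35 J / (1710 MPa * 28.2743 mm^2) = 1063.35/(1710 * 28.2743) m = 0.0219931 m ≈ 21.99 mm

21.99 mm


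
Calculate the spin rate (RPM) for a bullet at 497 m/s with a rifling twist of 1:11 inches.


twist_m = 11*0.0254 = 0.2794 m
spin = v/twist = 497/0.2794 = 1778.812 rev/s
RPM = spin*60 = 1778.812*60 ≈ 106729 RPM

106729 RPM


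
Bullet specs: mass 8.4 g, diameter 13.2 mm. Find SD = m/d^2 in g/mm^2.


SD = m/d^2 = 8.4/13.2^2 = 0.04821 g/mm^2

0.04821 g/mm^2


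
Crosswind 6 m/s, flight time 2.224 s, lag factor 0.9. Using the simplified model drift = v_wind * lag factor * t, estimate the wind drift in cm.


drift = v_wind * lag * t = 6 * 0.9 * 2.224 = 12.0096 m ≈ 1201 cm

1201 cm


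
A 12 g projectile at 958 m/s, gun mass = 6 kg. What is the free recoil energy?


v_r = m_p*v_p/m_gun = 0.012*958/6 = 1.916 m/s, E_r = 0.5*m_gun*v_r^2 = 0.5*6*1.916^2 = 11.01 J

11.01 J


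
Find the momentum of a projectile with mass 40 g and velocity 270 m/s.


p = m*v = 0.04*270 = 10.8 kg·m/s

10.8 kg·m/s


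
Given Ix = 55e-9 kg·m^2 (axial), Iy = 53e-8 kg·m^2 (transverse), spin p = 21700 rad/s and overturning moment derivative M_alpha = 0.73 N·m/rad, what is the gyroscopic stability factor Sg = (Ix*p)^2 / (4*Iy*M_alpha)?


Sg = Ix^2 * p^2 / (4 * Iy * M_alpha) = (55e-9)^2 * 21700^2 / (4 * 53e-8 * 0.73) = 0.9204

0.9204


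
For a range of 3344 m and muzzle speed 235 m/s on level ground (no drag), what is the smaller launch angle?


sin(2*theta) = R*g/v0^2 = 3344*9.81/235^2 = 0.594018, theta = arcsin(0.594018)/2 = 18.22°

18.22 degrees


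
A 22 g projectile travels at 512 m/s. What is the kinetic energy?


E = 0.5*m*v^2 = 0.5*0.022*512^2 = 2884 J

2884 J


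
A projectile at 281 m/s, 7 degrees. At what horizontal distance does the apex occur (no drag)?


R = v0^2*sin(2*theta)/g = 281^2*sin(2*7°)/9.81 = 1947.24 m
apex_dist = R/2 = 1947.24/2 = 973.6 m

973.6 m


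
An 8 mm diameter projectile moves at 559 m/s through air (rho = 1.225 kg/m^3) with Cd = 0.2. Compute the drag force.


A = pi*(d/2)^2 = pi*(8/2000)^2 = 5.02655e-05 m^2
Fd = 0.5*Cd*rho*A*v^2 = 0.5*0.2*1.225*5.02655e-05*559^2 = 1.924 N

1.924 N


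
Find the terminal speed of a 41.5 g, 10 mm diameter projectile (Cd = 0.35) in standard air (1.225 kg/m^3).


A = pi*(d/2)^2 = pi*(10/2000)^2 = 7.85398e-05 m^2
vt = sqrt(2mg/(Cd*rho*A)) = sqrt(2*0.0415*9.81/(0.35 * 1.225 * 7.85398e-05)) = 155.5 m/s

155.5 m/s


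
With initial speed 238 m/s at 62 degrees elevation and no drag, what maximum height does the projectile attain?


H = (v0*sin(theta))^2 / (2g) = (238*sin(62°))^2 / (2*9.81) = 2251 m

2251 m


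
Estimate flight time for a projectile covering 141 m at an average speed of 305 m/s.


t = d/v = 141/305 = 0.4623 s

0.4623 s


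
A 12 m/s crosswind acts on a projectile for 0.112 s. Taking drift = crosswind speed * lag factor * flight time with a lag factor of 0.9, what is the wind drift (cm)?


drift = v_wind * lag * t = 12 * 0.9 * 0.112 = 1.2096 m ≈ 121 cm

121 cm


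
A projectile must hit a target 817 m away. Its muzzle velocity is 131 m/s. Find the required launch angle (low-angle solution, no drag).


sin(2*theta) = R*g/v0^2 = 817*9.81/131^2 = 0.467034, theta = arcsin(0.467034)/2 = 13.92°

13.92 degrees


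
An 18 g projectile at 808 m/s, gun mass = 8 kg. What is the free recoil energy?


v_r = m_p*v_p/m_gun = 0.018*808/8 = 1.818 m/s, E_r = 0.5*m_gun*v_r^2 = 0.5*8*1.818^2 = 13.22 J

13.22 J


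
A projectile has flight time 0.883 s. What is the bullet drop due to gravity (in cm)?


drop = 0.5*g*t^2 = 0.5*9.81*0.883^2 = 3.82437 m ≈ 382.4 cm

382.4 cm


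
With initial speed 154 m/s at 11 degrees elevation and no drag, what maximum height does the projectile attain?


H = (v0*sin(theta))^2 / (2g) = (154*sin(11°))^2 / (2*9.81) = 44.01 m

44.01 m


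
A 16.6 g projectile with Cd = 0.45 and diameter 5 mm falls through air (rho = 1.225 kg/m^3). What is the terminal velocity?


A = pi*(d/2)^2 = pi*(5/2000)^2 = 1.96350e-05 m^2
vt = sqrt(2mg/(Cd*rho*A)) = sqrt(2*0.0166*9.81/(0.45 * 1.225 * 1.96350e-05)) = 173.5 m/s

173.5 m/s


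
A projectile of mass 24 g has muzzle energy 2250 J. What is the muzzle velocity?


v = sqrt(2*E/m) = sqrt(2*2250/0.024) = 433 m/s

433 m/s


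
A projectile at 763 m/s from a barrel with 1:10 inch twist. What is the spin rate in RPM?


twist_m = 10*0.0254 = 0.254 m
spin = v/twist = 763/0.254 = 3003.937 rev/s
RPM = spin*60 = 3003.937*60 ≈ 180236 RPM

180236 RPM


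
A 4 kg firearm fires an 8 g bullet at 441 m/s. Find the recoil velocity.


v_recoil = m_p * v_p / m_gun = 0.008 * 441 / 4 = 0.882 m/s

0.882 m/s


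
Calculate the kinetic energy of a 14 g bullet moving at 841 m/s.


E = 0.5*m*v^2 = 0.5*0.014*841^2 = 4951 J

4951 J


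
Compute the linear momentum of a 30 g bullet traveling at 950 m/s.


p = m*v = 0.03*950 = 28.5 kg·m/s

28.5 kg·m/s


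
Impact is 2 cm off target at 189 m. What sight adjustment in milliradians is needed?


1 mrad subtends 1 cm per 10 m of range, so adj = error_cm / (dist_m / 10) = 2 / (189/10) = 0.1058 mrad

0.1058 mrad


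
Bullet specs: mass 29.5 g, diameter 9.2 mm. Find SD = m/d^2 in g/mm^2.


SD = m/d^2 = 29.5/9.2^2 = 0.3485 g/mm^2

0.3485 g/mm^2


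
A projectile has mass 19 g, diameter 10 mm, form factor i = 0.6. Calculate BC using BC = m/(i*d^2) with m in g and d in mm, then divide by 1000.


BC = m/(i*d^2*1000) = 19/(0.6 * 10^2 * 1000) = 0.0003167

0.0003167


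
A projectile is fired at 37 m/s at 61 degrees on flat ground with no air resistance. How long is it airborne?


T = 2*v0*sin(theta)/g = 2*37*sin(61°)/9.81 = 6.598 s

6.598 s


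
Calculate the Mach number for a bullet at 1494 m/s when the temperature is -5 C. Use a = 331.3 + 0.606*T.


a = 331.3 + 0.606*(-5) = 328.27 m/s
M = v/a = 1494/328.27 = 4.551

4.551


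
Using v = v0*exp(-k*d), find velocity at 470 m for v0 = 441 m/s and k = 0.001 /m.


v = v0*exp(-k*d) = 441*exp(-0.001*470) = 275.6 m/s

275.6 m/s


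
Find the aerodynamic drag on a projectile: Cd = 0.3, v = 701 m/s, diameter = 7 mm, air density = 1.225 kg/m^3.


A = pi*(d/2)^2 = pi*(7/2000)^2 = 3.84845e-05 m^2
Fd = 0.5*Cd*rho*A*v^2 = 0.5*0.3*1.225*3.84845e-05*701^2 = 3.475 N

3.475 N


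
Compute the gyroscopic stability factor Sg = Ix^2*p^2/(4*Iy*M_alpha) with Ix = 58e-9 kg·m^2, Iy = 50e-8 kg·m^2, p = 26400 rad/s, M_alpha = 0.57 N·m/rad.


Sg = Ix^2 * p^2 / (4 * Iy * M_alpha) = (58e-9)^2 * 26400^2 / (4 * 50e-8 * 0.57) = 2.057

2.057


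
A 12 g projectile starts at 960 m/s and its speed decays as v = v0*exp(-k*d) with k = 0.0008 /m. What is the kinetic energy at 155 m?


v = v0*exp(-k*d) = 960*exp(-0.0008*155) = 848.045 m/s
E = 0.5*m*v^2 = 0.5*0.012*848.045^2 = 4315 J

4315 J


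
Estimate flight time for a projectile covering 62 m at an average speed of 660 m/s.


t = d/v = 62/660 = 0.09394 s

0.09394 s


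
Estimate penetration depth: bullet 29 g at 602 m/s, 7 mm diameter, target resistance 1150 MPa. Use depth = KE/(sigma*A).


A = pi*(d/2)^2 = pi*(7/2)^2 = 38.4845 mm^2
E = 0.5*m*v^2 = 0.5*0.029*602^2 = 5254.86 J
depth = E/(sigma*A) = 5254.86 J / (1150 MPa * 38.4845 mm^2) = 5254.86/(1150 * 38.4845) m = 0.118735 m ≈ 118.7 mm

118.7 mm


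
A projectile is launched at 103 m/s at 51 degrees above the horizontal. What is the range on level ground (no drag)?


R = v0^2 * sin(2*theta) / g = 103^2 * sin(2*51°) / 9.81 = 1058 m

1058 m


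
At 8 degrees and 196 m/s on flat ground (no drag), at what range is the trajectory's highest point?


R = v0^2*sin(2*theta)/g = 196^2*sin(2*8°)/9.81 = 1079.4 m
apex_dist = R/2 = 1079.4/2 = 539.7 m

539.7 m


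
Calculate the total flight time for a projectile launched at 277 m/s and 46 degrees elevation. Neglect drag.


T = 2*v0*sin(theta)/g = 2*277*sin(46°)/9.81 = 40.62 s

40.62 s


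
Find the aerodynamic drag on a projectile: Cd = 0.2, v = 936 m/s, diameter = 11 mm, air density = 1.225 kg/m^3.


A = pi*(d/2)^2 = pi*(11/2000)^2 = 9.50332e-05 m^2
Fd = 0.5*Cd*rho*A*v^2 = 0.5*0.2*1.225*9.50332e-05*936^2 = 10.2 N

10.2 N


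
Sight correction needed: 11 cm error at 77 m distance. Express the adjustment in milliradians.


1 mrad subtends 1 cm per 10 m of range, so adj = error_cm / (dist_m / 10) = 11 / (77/10) = 1.429 mrad

1.429 mrad


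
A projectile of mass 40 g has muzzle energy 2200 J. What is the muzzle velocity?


v = sqrt(2*E/m) = sqrt(2*2200/0.04) = 331.7 m/s

331.7 m/s


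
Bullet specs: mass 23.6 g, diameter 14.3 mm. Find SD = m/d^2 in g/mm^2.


SD = m/d^2 = 23.6/14.3^2 = 0.1154 g/mm^2

0.1154 g/mm^2


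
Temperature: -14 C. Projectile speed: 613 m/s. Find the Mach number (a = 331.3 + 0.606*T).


a = 331.3 + 0.606*(-14) = 322.816 m/s
M = v/a = 613/322.816 = 1.899

1.899


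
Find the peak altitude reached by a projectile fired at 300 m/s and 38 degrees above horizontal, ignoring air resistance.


H = (v0*sin(theta))^2 / (2g) = (300*sin(38°))^2 / (2*9.81) = 1739 m

1739 m


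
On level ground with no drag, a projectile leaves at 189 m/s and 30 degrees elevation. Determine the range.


R = v0^2 * sin(2*theta) / g = 189^2 * sin(2*30°) / 9.81 = 3153 m

3153 m


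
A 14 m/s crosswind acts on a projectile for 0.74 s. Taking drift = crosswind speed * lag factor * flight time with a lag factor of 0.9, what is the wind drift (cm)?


drift = v_wind * lag * t = 14 * 0.9 * 0.74 = 9.324 m ≈ 932.4 cm

932.4 cm


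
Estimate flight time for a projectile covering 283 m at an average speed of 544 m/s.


t = d/v = 283/544 = 0.5202 s

0.5202 s


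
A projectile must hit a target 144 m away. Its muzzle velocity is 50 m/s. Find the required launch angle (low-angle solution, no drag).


sin(2*theta) = R*g/v0^2 = 144*9.81/50^2 = 0.565056, theta = arcsin(0.565056)/2 = 17.2°

17.2 degrees


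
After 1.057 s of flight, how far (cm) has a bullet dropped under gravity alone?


drop = 0.5*g*t^2 = 0.5*9.81*1.057^2 = 5.48011 m ≈ 548 cm

548 cm


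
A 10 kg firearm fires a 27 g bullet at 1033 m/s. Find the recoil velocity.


v_recoil = m_p * v_p / m_gun = 0.027 * 1033 / 10 = 2.789 m/s

2.789 m/s


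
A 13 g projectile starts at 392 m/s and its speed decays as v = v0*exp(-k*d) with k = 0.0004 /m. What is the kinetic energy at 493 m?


v = v0*exp(-k*d) = 392*exp(-0.0004*493) = 321.842 m/s
E = 0.5*m*v^2 = 0.5*0.013*321.842^2 = 673.3 J

673.3 J


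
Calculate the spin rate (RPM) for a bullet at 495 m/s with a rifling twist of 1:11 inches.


twist_m = 11*0.0254 = 0.2794 m
spin = v/twist = 495/0.2794 = 1771.654 rev/s
RPM = spin*60 = 1771.654*60 ≈ 106299 RPM

106299 RPM


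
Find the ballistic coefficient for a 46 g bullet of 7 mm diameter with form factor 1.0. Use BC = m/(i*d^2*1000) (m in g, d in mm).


BC = m/(i*d^2*1000) = 46/(1.0 * 7^2 * 1000) = 0.0009388

0.0009388


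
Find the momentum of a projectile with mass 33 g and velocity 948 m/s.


p = m*v = 0.033*948 = 31.28 kg·m/s

31.28 kg·m/s


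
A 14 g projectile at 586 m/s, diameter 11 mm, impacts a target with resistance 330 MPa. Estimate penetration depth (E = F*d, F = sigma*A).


A = pi*(d/2)^2 = pi*(11/2)^2 = 95.0332 mm^2
E = 0.5*m*v^2 = 0.5*0.014*586^2 = 2403.77 J
depth = E/(sigma*A) = 2403.77 J / (330 MPa * 95.0332 mm^2) = 2403.77/(330 * 95.0332) m = 0.0766486 m ≈ 76.65 mm

76.65 mm


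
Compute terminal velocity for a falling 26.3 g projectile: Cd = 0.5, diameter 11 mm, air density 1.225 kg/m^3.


A = pi*(d/2)^2 = pi*(11/2000)^2 = 9.50332e-05 m^2
vt = sqrt(2mg/(Cd*rho*A)) = sqrt(2*0.0263*9.81/(0.5 * 1.225 * 9.50332e-05)) = 94.15 m/s

94.15 m/s


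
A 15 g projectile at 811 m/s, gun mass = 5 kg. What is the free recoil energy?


v_r = m_p*v_p/m_gun = 0.015*811/5 = 2.433 m/s, E_r = 0.5*m_gun*v_r^2 = 0.5*5*2.433^2 = 14.8 J

14.8 J


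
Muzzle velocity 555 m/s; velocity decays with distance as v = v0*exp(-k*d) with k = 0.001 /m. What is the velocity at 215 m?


v = v0*exp(-k*d) = 555*exp(-0.001*215) = 447.6 m/s

447.6 m/s


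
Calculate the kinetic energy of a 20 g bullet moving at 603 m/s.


E = 0.5*m*v^2 = 0.5*0.02*603^2 = 3636 J

3636 J


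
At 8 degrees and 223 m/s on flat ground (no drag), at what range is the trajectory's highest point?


R = v0^2*sin(2*theta)/g = 223^2*sin(2*8°)/9.81 = 1397.27 m
apex_dist = R/2 = 1397.27/2 = 698.6 m

698.6 m


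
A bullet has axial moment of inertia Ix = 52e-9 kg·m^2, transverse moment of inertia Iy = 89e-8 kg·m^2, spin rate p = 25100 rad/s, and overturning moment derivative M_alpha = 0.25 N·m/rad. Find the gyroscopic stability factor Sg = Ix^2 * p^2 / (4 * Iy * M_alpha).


Sg = Ix^2 * p^2 / (4 * Iy * M_alpha) = (52e-9)^2 * 25100^2 / (4 * 89e-8 * 0.25) = 1.914

1.914


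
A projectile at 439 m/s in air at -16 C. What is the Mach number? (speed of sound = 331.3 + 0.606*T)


a = 331.3 + 0.606*(-16) = 321.604 m/s
M = v/a = 439/321.604 = 1.365

1.365


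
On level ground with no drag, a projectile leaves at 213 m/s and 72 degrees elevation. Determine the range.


R = v0^2 * sin(2*theta) / g = 213^2 * sin(2*72°) / 9.81 = 2718 m

2718 m


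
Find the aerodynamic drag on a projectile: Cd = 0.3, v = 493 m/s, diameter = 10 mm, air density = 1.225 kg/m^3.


A = pi*(d/2)^2 = pi*(10/2000)^2 = 7.85398e-05 m^2
Fd = 0.5*Cd*rho*A*v^2 = 0.5*0.3*1.225*7.85398e-05*493^2 = 3.508 N

3.508 N


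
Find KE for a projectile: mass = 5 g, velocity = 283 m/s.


E = 0.5*m*v^2 = 0.5*0.005*283^2 = 200.2 J

200.2 J


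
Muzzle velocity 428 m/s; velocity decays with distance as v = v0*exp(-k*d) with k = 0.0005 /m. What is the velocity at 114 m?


v = v0*exp(-k*d) = 428*exp(-0.0005*114) = 404.3 m/s

404.3 m/s


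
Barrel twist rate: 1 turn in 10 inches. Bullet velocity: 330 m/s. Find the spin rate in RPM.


twist_m = 10*0.0254 = 0.254 m
spin = v/twist = 330/0.254 = 1299.213 rev/s
RPM = spin*60 = 1299.213*60 ≈ 77953 RPM

77953 RPM


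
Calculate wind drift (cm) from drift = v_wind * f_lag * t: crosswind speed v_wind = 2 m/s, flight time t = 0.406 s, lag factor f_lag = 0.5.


drift = v_wind * lag * t = 2 * 0.5 * 0.406 = 0.406 m ≈ 40.6 cm

40.6 cm


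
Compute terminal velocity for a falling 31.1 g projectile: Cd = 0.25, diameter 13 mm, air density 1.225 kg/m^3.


A = pi*(d/2)^2 = pi*(13/2000)^2 = 1.32732e-04 m^2
vt = sqrt(2mg/(Cd*rho*A)) = sqrt(2*0.0311*9.81/(0.25 * 1.225 * 1.32732e-04)) = 122.5 m/s

122.5 m/s


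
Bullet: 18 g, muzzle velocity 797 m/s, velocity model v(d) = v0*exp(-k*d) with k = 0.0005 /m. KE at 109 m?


v = v0*exp(-k*d) = 797*exp(-0.0005*109) = 754.726 m/s
E = 0.5*m*v^2 = 0.5*0.018*754.726^2 = 5127 J

5127 J


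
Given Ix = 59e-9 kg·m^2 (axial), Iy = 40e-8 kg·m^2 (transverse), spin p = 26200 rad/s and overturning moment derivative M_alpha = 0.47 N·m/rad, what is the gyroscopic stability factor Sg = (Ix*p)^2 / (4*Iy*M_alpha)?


Sg = Ix^2 * p^2 / (4 * Iy * M_alpha) = (59e-9)^2 * 26200^2 / (4 * 40e-8 * 0.47) = 3.178

3.178


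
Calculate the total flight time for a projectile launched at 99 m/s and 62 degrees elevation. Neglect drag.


T = 2*v0*sin(theta)/g = 2*99*sin(62°)/9.81 = 17.82 s

17.82 s


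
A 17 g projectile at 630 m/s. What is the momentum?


p = m*v = 0.017*630 = 10.71 kg·m/s

10.71 kg·m/s


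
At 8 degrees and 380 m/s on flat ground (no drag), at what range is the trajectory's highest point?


R = v0^2*sin(2*theta)/g = 380^2*sin(2*8°)/9.81 = 4057.29 m
apex_dist = R/2 = 4057.29/2 = 2029 m

2029 m


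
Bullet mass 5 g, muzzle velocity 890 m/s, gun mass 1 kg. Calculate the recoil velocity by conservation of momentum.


v_recoil = m_p * v_p / m_gun = 0.005 * 890 / 1 = 4.45 m/s

4.45 m/s


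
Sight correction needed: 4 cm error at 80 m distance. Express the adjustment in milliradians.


1 mrad subtends 1 cm per 10 m of range, so adj = error_cm / (dist_m / 10) = 4 / (80/10) = 0.5 mrad

0.5 mrad


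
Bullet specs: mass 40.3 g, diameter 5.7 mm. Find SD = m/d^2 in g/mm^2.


SD = m/d^2 = 40.3/5.7^2 = 1.24 g/mm^2

1.24 g/mm^2


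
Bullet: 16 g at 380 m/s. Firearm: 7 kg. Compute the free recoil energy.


v_r = m_p*v_p/m_gun = 0.016*380/7 = 0.868571 m/s, E_r = 0.5*m_gun*v_r^2 = 0.5*7*0.868571^2 = 2.64 J

2.64 J


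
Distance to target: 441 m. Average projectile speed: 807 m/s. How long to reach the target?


t = d/v = 441/807 = 0.5465 s

0.5465 s


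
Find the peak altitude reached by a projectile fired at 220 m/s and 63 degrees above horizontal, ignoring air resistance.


H = (v0*sin(theta))^2 / (2g) = (220*sin(63°))^2 / (2*9.81) = 1958 m

1958 m


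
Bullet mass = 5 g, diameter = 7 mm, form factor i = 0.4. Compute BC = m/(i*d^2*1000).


BC = m/(i*d^2*1000) = 5/(0.4 * 7^2 * 1000) = 0.0002551

0.0002551


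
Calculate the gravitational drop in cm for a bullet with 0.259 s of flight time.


drop = 0.5*g*t^2 = 0.5*9.81*0.259^2 = 0.329032 m ≈ 32.9 cm

32.9 cm


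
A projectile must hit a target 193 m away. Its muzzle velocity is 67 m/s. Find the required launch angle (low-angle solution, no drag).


sin(2*theta) = R*g/v0^2 = 193*9.81/67^2 = 0.421771, theta = arcsin(0.421771)/2 = 12.47°

12.47 degrees


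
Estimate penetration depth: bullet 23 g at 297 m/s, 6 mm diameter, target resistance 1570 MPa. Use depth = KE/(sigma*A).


A = pi*(d/2)^2 = pi*(6/2)^2 = 28.2743 mm^2
E = 0.5*m*v^2 = 0.5*0.023*297^2 = 1014.4 J
depth = E/(sigma*A) = 1014.4 J / (1570 MPa * 28.2743 mm^2) = 1014.4/(1570 * 28.2743) m = 0.0228517 m ≈ 22.85 mm

22.85 mm


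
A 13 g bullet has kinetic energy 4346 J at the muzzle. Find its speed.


v = sqrt(2*E/m) = sqrt(2*4346/0.013) = 817.7 m/s

817.7 m/s


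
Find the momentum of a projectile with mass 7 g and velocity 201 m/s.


p = m*v = 0.007*201 = 1.407 kg·m/s

1.407 kg·m/s


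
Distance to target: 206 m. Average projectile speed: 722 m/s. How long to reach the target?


t = d/v = 206/722 = 0.2853 s

0.2853 s


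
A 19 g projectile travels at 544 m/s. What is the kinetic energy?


E = 0.5*m*v^2 = 0.5*0.019*544^2 = 2811 J

2811 J


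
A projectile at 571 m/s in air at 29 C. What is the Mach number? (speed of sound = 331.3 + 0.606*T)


a = 331.3 + 0.606*(29) = 348.874 m/s
M = v/a = 571/348.874 = 1.637

1.637


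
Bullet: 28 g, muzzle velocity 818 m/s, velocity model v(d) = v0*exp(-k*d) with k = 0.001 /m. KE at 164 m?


v = v0*exp(-k*d) = 818*exp(-0.001*164) = 694.271 m/s
E = 0.5*m*v^2 = 0.5*0.028*694.271^2 = 6748 J

6748 J


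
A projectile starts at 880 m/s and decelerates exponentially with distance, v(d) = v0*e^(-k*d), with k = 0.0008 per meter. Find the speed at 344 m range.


v = v0*exp(-k*d) = 880*exp(-0.0008*344) = 668.3 m/s

668.3 m/s


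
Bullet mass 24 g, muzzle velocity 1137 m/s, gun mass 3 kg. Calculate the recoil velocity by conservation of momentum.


v_recoil = m_p * v_p / m_gun = 0.024 * 1137 / 3 = 9.096 m/s

9.096 m/s


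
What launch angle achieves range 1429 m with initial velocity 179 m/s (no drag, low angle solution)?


sin(2*theta) = R*g/v0^2 = 1429*9.81/179^2 = 0.437517, theta = arcsin(0.437517)/2 = 12.97°

12.97 degrees


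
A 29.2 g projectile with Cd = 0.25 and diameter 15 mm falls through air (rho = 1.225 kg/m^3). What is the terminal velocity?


A = pi*(d/2)^2 = pi*(15/2000)^2 = 1.76715e-04 m^2
vt = sqrt(2mg/(Cd*rho*A)) = sqrt(2*0.0292*9.81/(0.25 * 1.225 * 1.76715e-04)) = 102.9 m/s

102.9 m/s


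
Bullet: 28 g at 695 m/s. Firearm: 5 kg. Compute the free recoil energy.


v_r = m_p*v_p/m_gun = 0.028*695/5 = 3.892 m/s, E_r = 0.5*m_gun*v_r^2 = 0.5*5*3.892^2 = 37.87 J

37.87 J


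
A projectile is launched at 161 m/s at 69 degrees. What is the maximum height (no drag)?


H = (v0*sin(theta))^2 / (2g) = (161*sin(69°))^2 / (2*9.81) = 1151 m

1151 m


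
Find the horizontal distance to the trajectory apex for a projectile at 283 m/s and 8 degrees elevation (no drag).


R = v0^2*sin(2*theta)/g = 283^2*sin(2*8°)/9.81 = 2250.31 m
apex_dist = R/2 = 2250.31/2 = 1125 m

1125 m


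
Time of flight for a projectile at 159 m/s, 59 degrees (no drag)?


T = 2*v0*sin(theta)/g = 2*159*sin(59°)/9.81 = 27.79 s

27.79 s


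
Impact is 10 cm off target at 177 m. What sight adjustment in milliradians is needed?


1 mrad subtends 1 cm per 10 m of range, so adj = error_cm / (dist_m / 10) = 10 / (177/10) = 0.565 mrad

0.565 mrad


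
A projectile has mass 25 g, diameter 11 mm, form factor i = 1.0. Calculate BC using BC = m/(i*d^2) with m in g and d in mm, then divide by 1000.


BC = m/(i*d^2*1000) = 25/(1.0 * 11^2 * 1000) = 0.0002066

0.0002066


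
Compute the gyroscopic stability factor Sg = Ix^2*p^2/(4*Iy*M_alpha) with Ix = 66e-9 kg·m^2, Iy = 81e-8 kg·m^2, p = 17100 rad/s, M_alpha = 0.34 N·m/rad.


Sg = Ix^2 * p^2 / (4 * Iy * M_alpha) = (66e-9)^2 * 17100^2 / (4 * 81e-8 * 0.34) = 1.156

1.156


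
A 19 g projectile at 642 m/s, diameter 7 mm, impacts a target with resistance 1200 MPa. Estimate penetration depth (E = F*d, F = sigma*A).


A = pi*(d/2)^2 = pi*(7/2)^2 = 38.4845 mm^2
E = 0.5*m*v^2 = 0.5*0.019*642^2 = 3915.56 J
depth = E/(sigma*A) = 3915.56 J / (1200 MPa * 38.4845 mm^2) = 3915.56/(1200 * 38.4845) m = 0.0847865 m ≈ 84.79 mm

84.79 mm


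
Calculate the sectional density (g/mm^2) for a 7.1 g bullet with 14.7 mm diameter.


SD = m/d^2 = 7.1/14.7^2 = 0.03286 g/mm^2

0.03286 g/mm^2


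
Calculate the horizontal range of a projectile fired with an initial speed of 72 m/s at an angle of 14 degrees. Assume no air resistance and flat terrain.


R = v0^2 * sin(2*theta) / g = 72^2 * sin(2*14°) / 9.81 = 248.1 m

248.1 m


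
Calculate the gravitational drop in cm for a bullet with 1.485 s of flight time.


drop = 0.5*g*t^2 = 0.5*9.81*1.485^2 = 10.8166 m ≈ 1082 cm

1082 cm


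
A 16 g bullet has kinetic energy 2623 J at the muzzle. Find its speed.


v = sqrt(2*E/m) = sqrt(2*2623/0.016) = 572.6 m/s

572.6 m/s


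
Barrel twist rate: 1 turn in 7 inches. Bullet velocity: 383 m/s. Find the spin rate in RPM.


twist_m = 7*0.0254 = 0.1778 m
spin = v/twist = 383/0.1778 = 2154.106 rev/s
RPM = spin*60 = 2154.106*60 ≈ 129246 RPM

129246 RPM


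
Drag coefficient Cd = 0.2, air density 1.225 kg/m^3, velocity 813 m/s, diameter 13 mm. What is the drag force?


A = pi*(d/2)^2 = pi*(13/2000)^2 = 1.32732e-04 m^2
Fd = 0.5*Cd*rho*A*v^2 = 0.5*0.2*1.225*1.32732e-04*813^2 = 10.75 N

10.75 N


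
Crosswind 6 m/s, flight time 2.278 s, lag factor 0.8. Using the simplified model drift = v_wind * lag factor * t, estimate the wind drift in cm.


drift = v_wind * lag * t = 6 * 0.8 * 2.278 = 10.9344 m ≈ 1093 cm

1093 cm


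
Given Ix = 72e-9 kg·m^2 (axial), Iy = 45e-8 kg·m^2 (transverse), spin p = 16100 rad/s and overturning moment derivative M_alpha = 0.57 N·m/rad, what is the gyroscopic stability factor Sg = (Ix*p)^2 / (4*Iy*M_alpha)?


Sg = Ix^2 * p^2 / (4 * Iy * M_alpha) = (72e-9)^2 * 16100^2 / (4 * 45e-8 * 0.57) = 1.31

1.31


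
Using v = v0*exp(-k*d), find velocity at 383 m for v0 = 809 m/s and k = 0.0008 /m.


v = v0*exp(-k*d) = 809*exp(-0.0008*383) = 595.5 m/s

595.5 m/s


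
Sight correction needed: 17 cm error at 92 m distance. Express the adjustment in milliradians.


1 mrad subtends 1 cm per 10 m of range, so adj = error_cm / (dist_m / 10) = 17 / (92/10) = 1.848 mrad

1.848 mrad


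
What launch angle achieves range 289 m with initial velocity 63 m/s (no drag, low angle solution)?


sin(2*theta) = R*g/v0^2 = 289*9.81/63^2 = 0.714308, theta = arcsin(0.714308)/2 = 22.79°

22.79 degrees


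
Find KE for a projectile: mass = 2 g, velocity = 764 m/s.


E = 0.5*m*v^2 = 0.5*0.002*764^2 = 583.7 J

583.7 J


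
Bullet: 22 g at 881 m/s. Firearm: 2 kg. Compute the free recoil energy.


v_r = m_p*v_p/m_gun = 0.022*881/2 = 9.691 m/s, E_r = 0.5*m_gun*v_r^2 = 0.5*2*9.691^2 = 93.92 J

93.92 J


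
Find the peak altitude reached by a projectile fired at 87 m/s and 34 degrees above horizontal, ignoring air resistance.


H = (v0*sin(theta))^2 / (2g) = (87*sin(34°))^2 / (2*9.81) = 120.6 m

120.6 m


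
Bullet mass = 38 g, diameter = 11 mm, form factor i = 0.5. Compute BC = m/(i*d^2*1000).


BC = m/(i*d^2*1000) = 38/(0.5 * 11^2 * 1000) = 0.0006281

0.0006281


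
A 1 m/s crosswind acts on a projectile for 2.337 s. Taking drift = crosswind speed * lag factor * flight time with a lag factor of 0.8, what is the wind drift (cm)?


drift = v_wind * lag * t = 1 * 0.8 * 2.337 = 1.8696 m ≈ 187 cm

187 cm


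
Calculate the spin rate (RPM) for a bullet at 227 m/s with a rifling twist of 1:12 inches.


twist_m = 12*0.0254 = 0.3048 m
spin = v/twist = 227/0.3048 = 744.7507 rev/s
RPM = spin*60 = 744.7507*60 ≈ 44685 RPM

44685 RPM


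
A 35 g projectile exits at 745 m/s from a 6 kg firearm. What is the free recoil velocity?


v_recoil = m_p * v_p / m_gun = 0.035 * 745 / 6 = 4.346 m/s

4.346 m/s


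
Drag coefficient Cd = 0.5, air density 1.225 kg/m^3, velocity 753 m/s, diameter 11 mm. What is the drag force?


A = pi*(d/2)^2 = pi*(11/2000)^2 = 9.50332e-05 m^2
Fd = 0.5*Cd*rho*A*v^2 = 0.5*0.5*1.225*9.50332e-05*753^2 = 16.5 N

16.5 N


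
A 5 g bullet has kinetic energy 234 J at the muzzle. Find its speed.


v = sqrt(2*E/m) = sqrt(2*234/0.005) = 305.9 m/s

305.9 m/s


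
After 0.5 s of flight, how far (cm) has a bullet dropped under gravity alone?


drop = 0.5*g*t^2 = 0.5*9.81*0.5^2 = 1.22625 m ≈ 122.6 cm

122.6 cm


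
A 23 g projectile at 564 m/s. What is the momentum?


p = m*v = 0.023*564 = 12.97 kg·m/s

12.97 kg·m/s


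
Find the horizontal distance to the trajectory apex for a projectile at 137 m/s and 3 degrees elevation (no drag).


R = v0^2*sin(2*theta)/g = 137^2*sin(2*3°)/9.81 = 199.989 m
apex_dist = R/2 = 199.989/2 = 99.99 m

99.99 m


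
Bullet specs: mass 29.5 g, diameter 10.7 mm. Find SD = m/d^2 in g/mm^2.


SD = m/d^2 = 29.5/10.7^2 = 0.2577 g/mm^2

0.2577 g/mm^2


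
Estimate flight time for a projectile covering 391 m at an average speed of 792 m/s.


t = d/v = 391/792 = 0.4937 s

0.4937 s


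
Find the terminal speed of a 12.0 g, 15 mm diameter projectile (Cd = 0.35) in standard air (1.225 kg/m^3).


A = pi*(d/2)^2 = pi*(15/2000)^2 = 1.76715e-04 m^2
vt = sqrt(2mg/(Cd*rho*A)) = sqrt(2*0.012*9.81/(0.35 * 1.225 * 1.76715e-04)) = 55.74 m/s

55.74 m/s


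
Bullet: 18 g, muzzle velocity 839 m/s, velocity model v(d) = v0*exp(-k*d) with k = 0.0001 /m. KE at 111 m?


v = v0*exp(-k*d) = 839*exp(-0.0001*111) = 829.739 m/s
E = 0.5*m*v^2 = 0.5*0.018*829.739^2 = 6196 J

6196 J


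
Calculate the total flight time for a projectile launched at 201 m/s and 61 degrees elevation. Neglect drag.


T = 2*v0*sin(theta)/g = 2*201*sin(61°)/9.81 = 35.84 s

35.84 s


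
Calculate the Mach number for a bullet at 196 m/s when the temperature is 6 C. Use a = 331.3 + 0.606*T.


a = 331.3 + 0.606*(6) = 334.936 m/s
M = v/a = 196/334.936 = 0.5852

0.5852


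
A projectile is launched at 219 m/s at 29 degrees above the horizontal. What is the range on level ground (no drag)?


R = v0^2 * sin(2*theta) / g = 219^2 * sin(2*29°) / 9.81 = 4146 m

4146 m


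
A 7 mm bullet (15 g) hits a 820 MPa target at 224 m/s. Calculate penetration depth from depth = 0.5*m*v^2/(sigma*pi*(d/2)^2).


A = pi*(d/2)^2 = pi*(7/2)^2 = 38.4845 mm^2
E = 0.5*m*v^2 = 0.5*0.015*224^2 = 376.32 J
depth = E/(sigma*A) = 376.32 J / (820 MPa * 38.4845 mm^2) = 376.32/(820 * 38.4845) m = 0.011925 m ≈ 11.92 mm

11.92 mm


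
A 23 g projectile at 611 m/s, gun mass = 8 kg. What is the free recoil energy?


v_r = m_p*v_p/m_gun = 0.023*611/8 = 1.75662 m/s, E_r = 0.5*m_gun*v_r^2 = 0.5*8*1.75662^2 = 12.34 J

12.34 J


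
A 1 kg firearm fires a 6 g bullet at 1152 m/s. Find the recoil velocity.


v_recoil = m_p * v_p / m_gun = 0.006 * 1152 / 1 = 6.912 m/s

6.912 m/s


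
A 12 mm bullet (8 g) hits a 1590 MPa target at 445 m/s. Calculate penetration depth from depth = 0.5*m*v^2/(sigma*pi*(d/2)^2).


A = pi*(d/2)^2 = pi*(12/2)^2 = 113.097 mm^2
E = 0.5*m*v^2 = 0.5*0.008*445^2 = 792.1 J
depth = E/(sigma*A) = 792.1 J / (1590 MPa * 113.097 mm^2) = 792.1/(1590 * 113.097) m = 0.00440484 m ≈ 4.405 mm

4.405 mm


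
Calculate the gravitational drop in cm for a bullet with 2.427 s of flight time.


drop = 0.5*g*t^2 = 0.5*9.81*2.427^2 = 28.8921 m ≈ 2889 cm

2889 cm


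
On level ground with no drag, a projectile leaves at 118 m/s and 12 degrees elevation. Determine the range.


R = v0^2 * sin(2*theta) / g = 118^2 * sin(2*12°) / 9.81 = 577.3 m

577.3 m


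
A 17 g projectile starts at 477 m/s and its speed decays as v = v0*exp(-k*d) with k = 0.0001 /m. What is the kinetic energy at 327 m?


v = v0*exp(-k*d) = 477*exp(-0.0001*327) = 461.654 m/s
E = 0.5*m*v^2 = 0.5*0.017*461.654^2 = 1812 J

1812 J


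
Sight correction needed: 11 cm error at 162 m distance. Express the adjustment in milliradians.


1 mrad subtends 1 cm per 10 m of range, so adj = error_cm / (dist_m / 10) = 11 / (162/10) = 0.679 mrad

0.679 mrad


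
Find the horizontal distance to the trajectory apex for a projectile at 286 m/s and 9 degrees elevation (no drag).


R = v0^2*sin(2*theta)/g = 286^2*sin(2*9°)/9.81 = 2576.59 m
apex_dist = R/2 = 2576.59/2 = 1288 m

1288 m


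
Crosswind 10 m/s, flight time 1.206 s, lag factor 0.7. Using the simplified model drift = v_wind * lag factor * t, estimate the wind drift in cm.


drift = v_wind * lag * t = 10 * 0.7 * 1.206 = 8.442 m ≈ 844.2 cm

844.2 cm


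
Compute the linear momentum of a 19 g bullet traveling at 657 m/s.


p = m*v = 0.019*657 = 12.48 kg·m/s

12.48 kg·m/s


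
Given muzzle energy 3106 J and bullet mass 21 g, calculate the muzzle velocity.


v = sqrt(2*E/m) = sqrt(2*3106/0.021) = 543.9 m/s

543.9 m/s


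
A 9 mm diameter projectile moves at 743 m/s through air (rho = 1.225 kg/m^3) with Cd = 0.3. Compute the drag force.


A = pi*(d/2)^2 = pi*(9/2000)^2 = 6.36173e-05 m^2
Fd = 0.5*Cd*rho*A*v^2 = 0.5*0.3*1.225*6.36173e-05*743^2 = 6.453 N

6.453 N


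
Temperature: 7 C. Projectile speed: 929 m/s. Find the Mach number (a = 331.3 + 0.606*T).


a = 331.3 + 0.606*(7) = 335.542 m/s
M = v/a = 929/335.542 = 2.769

2.769


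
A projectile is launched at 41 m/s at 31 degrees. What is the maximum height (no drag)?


H = (v0*sin(theta))^2 / (2g) = (41*sin(31°))^2 / (2*9.81) = 22.73 m

22.73 m


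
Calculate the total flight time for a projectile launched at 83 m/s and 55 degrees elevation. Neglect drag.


T = 2*v0*sin(theta)/g = 2*83*sin(55°)/9.81 = 13.86 s

13.86 s


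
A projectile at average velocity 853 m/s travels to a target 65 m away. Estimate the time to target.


t = d/v = 65/853 = 0.0762 s

0.0762 s


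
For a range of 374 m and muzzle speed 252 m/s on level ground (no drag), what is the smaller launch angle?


sin(2*theta) = R*g/v0^2 = 374*9.81/252^2 = 0.0577749, theta = arcsin(0.0577749)/2 = 1.656°

1.656 degrees
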